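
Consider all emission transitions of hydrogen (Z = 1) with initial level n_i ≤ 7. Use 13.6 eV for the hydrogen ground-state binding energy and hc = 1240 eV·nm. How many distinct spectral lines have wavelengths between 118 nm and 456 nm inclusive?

4

Enumerate all n_i → n_f pairs with 1 ≤ n_f < n_i ≤ 7 and compute λ = 1240 / [13.6·1·(1/n_f² − 1/n_i²)].
Lines falling in [118, 456] nm: 2→1 (121.6 nm), 7→2 (397.1 nm), 6→2 (410.3 nm), 5→2 (434.2 nm).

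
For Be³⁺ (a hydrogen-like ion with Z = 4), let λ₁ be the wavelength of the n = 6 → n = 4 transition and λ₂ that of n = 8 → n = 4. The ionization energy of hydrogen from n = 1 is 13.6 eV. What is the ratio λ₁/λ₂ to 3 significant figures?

1.35

λ ∝ 1/ΔE ∝ 1/(1/n_f² − 1/n_i²), and the Z² and hc factors cancel in the ratio.
λ₁/λ₂ = (1/4² − 1/8²)/(1/4² − 1/6²) = 0.04688/0.03472 = 1.35.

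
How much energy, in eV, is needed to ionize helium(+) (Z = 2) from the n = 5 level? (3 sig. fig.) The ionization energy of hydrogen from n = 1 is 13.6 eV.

2.18 eV

E_n = −13.6 Z²/n² = −54.40/n² eV for Z = 2.
E_5 = −54.40/25 = −2.18 eV, so ionization (to E = 0) requires 2.18 eV.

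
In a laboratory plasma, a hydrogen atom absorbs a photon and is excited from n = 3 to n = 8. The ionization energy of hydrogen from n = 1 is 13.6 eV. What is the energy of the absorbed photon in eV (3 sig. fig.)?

1.30 eV

E_8 = −13.60/64 = −0.2125 eV and E_3 = −13.60/9 = −1.511 eV.
The photon energy is |E_8 − E_3| = 1.30 eV.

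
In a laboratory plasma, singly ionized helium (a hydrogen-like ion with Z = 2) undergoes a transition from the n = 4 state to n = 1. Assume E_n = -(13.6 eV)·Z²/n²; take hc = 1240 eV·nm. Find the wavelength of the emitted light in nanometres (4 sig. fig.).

24.31 nm

For Z = 2 the level energies scale as Z², so the effective Rydberg energy is 13.6 × 4 = 54.40 eV.
ΔE = 54.40 × (1/1² − 1/4²) = 54.40 × 0.9375 = 51.00 eV.
λ = hc/ΔE = 1240 / 51.00 = 24.31 nm.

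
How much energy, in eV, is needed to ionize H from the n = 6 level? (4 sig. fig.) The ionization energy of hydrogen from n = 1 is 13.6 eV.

0.3778 eV

E_6 = −13.60/36 = −0.3778 eV, so ionization (to E = 0) requires 0.3778 eV.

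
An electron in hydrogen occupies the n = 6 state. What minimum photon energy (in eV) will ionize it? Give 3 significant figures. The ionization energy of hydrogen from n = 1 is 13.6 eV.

E_6 = −13.60/36 = −0.378 eV, so ionization (to E = 0) requires 0.378 eV.

0.378 eV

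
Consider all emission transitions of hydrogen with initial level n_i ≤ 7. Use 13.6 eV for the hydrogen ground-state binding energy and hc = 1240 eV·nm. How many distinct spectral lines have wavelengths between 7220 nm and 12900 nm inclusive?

2

Enumerate all n_i → n_f pairs with 1 ≤ n_f < n_i ≤ 7 and compute λ = 1240 / [13.6·1·(1/n_f² − 1/n_i²)].
Lines falling in [7220, 12900] nm: 6→5 (7460 nm), 7→6 (12370 nm).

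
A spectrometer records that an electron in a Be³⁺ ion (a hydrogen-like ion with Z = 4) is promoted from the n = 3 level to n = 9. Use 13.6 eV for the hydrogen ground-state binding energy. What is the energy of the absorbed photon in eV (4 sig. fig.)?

21.49 eV

The Bohr energies scale as Z², so for Z = 4: E_n = −217.6/n² eV.
E_9 = −217.6/81 = −2.686 eV and E_3 = −217.6/9 = −24.18 eV.
The photon energy is |E_9 − E_3| = 21.49 eV.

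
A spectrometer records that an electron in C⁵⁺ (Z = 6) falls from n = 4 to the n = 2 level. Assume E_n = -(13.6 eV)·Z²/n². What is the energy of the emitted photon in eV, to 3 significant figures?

The Bohr energies scale as Z², so for Z = 6: E_n = −489.6/n² eV.
E_4 = −489.6/16 = −30.60 eV and E_2 = −489.6/4 = −122.4 eV.
The photon energy is |E_4 − E_2| = 91.8 eV.

91.8 eV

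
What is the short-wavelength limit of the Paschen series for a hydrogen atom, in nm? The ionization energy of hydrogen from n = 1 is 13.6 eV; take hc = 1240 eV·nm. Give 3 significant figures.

The Paschen series has lower level n_f = 3; the series limit corresponds to n_i → ∞.
ΔE_max = 13.6 × 1 / 3² = 1.511 eV.
λ_min = 1240 / 1.511 = 821 nm.

821 nm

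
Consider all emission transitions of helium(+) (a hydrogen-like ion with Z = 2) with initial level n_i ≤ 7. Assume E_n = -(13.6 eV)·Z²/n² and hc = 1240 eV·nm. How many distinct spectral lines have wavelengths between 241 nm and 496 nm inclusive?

4

Enumerate all n_i → n_f pairs with 1 ≤ n_f < n_i ≤ 7 and compute λ = 1240 / [13.6·4·(1/n_f² − 1/n_i²)].
Lines falling in [241, 496] nm: 7→3 (251.3 nm), 6→3 (273.5 nm), 5→3 (320.5 nm), 4→3 (468.9 nm).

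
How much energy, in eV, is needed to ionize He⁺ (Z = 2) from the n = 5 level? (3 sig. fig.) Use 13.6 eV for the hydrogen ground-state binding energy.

2.18 eV

E_n = −13.6 Z²/n² = −54.40/n² eV for Z = 2.
E_5 = −54.40/25 = −2.18 eV, so ionization (to E = 0) requires 2.18 eV.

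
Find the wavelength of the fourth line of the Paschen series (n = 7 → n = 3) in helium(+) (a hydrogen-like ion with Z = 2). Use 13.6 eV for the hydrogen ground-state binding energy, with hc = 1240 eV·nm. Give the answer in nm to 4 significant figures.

251.3 nm

The Paschen series terminates on n_f = 3; the fourth line has n_i = 3+4 = 7.
ΔE = 54.40 × (1/3² − 1/7²) = 4.934 eV.
λ = 1240 / 4.934 = 251.3 nm.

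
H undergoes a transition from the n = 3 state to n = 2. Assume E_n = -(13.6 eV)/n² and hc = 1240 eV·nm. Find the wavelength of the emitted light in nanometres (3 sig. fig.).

656 nm

ΔE = 13.60 × (1/2² − 1/3²) = 13.60 × 0.1389 = 1.889 eV.
λ = hc/ΔE = 1240 / 1.889 = 656 nm.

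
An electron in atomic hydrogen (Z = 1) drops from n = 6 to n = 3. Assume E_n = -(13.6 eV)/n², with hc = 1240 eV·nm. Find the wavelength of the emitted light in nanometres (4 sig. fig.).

1094 nm

ΔE = 13.60 × (1/3² − 1/6²) = 13.60 × 0.08333 = 1.133 eV.
λ = hc/ΔE = 1240 / 1.133 = 1094 nm.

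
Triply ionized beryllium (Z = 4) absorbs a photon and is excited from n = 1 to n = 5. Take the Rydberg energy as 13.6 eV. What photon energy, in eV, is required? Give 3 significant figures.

The Bohr energies scale as Z², so for Z = 4: E_n = −217.6/n² eV.
E_5 = −217.6/25 = −8.704 eV and E_1 = −217.6/1 = −217.6 eV.
The photon energy is |E_5 − E_1| = 209 eV.

209 eV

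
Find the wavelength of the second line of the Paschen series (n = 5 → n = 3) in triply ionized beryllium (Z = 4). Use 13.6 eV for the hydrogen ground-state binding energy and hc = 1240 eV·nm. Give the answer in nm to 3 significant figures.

The Paschen series terminates on n_f = 3; the second line has n_i = 3+2 = 5.
ΔE = 217.6 × (1/3² − 1/5²) = 15.47 eV.
λ = 1240 / 15.47 = 80.1 nm.

80.1 nm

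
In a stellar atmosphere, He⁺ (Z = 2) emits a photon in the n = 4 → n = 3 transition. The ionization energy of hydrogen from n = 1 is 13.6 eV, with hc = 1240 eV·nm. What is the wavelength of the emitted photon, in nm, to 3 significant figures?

For Z = 2 the level energies scale as Z², so the effective Rydberg energy is 13.6 × 4 = 54.40 eV.
ΔE = 54.40 × (1/3² − 1/4²) = 54.40 × 0.04861 = 2.644 eV.
λ = hc/ΔE = 1240 / 2.644 = 469 nm.

469 nm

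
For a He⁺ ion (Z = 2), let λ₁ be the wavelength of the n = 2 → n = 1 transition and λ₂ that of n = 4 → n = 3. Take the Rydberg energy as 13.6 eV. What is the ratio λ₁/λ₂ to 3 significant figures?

0.0648

λ ∝ 1/ΔE ∝ 1/(1/n_f² − 1/n_i²), and the Z² and hc factors cancel in the ratio.
λ₁/λ₂ = (1/3² − 1/4²)/(1/1² − 1/2²) = 0.04861/0.7500 = 0.0648.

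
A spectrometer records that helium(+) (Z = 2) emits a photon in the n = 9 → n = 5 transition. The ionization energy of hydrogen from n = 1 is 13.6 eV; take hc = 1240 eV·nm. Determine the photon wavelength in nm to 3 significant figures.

824 nm

For Z = 2 the level energies scale as Z², so the effective Rydberg energy is 13.6 × 4 = 54.40 eV.
ΔE = 54.40 × (1/5² − 1/9²) = 54.40 × 0.02765 = 1.504 eV.
λ = hc/ΔE = 1240 / 1.504 = 824 nm.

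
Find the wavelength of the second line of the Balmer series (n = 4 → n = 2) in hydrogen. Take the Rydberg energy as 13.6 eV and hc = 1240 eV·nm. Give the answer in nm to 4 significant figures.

486.3 nm

The Balmer series terminates on n_f = 2; the second line has n_i = 2+2 = 4.
ΔE = 13.60 × (1/2² − 1/4²) = 2.550 eV.
λ = 1240 / 2.550 = 486.3 nm.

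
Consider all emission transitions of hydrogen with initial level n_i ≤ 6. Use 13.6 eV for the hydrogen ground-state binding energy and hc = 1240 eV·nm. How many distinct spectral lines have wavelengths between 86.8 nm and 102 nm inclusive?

Enumerate all n_i → n_f pairs with 1 ≤ n_f < n_i ≤ 6 and compute λ = 1240 / [13.6·1·(1/n_f² − 1/n_i²)].
Lines falling in [86.8, 102] nm: 6→1 (93.78 nm), 5→1 (94.98 nm), 4→1 (97.25 nm).

3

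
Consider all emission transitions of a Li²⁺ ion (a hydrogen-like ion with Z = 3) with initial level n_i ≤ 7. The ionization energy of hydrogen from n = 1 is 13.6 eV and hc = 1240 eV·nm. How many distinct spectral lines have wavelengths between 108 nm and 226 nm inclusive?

4

Enumerate all n_i → n_f pairs with 1 ≤ n_f < n_i ≤ 7 and compute λ = 1240 / [13.6·9·(1/n_f² − 1/n_i²)].
Lines falling in [108, 226] nm: 7→3 (111.7 nm), 6→3 (121.6 nm), 5→3 (142.5 nm), 4→3 (208.4 nm).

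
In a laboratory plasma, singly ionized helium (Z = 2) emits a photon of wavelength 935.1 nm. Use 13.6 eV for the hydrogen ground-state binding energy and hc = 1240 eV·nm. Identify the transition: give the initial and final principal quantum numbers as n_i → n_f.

n_i = 8, n_f = 5

The photon energy is ΔE = hc/λ = 1240 / 935.1 = 1.326 eV.
With Z = 2, ΔE = 54.40 × (1/n_f² − 1/n_i²), so 1/n_f² − 1/n_i² = 0.02438.
Trying n_f = 5 gives 1/n_i² = 0.01562, i.e. n_i ≈ 8; this pair matches.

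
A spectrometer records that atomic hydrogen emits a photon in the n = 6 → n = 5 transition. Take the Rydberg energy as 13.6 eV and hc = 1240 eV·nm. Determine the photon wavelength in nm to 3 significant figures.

ΔE = 13.60 × (1/5² − 1/6²) = 13.60 × 0.01222 = 0.1662 eV.
λ = hc/ΔE = 1240 / 0.1662 = 7460 nm.

7460 nm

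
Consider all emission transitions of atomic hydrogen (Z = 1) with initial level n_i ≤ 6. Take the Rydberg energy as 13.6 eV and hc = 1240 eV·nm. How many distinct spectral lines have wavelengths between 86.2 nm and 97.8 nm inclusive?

Enumerate all n_i → n_f pairs with 1 ≤ n_f < n_i ≤ 6 and compute λ = 1240 / [13.6·1·(1/n_f² − 1/n_i²)].
Lines falling in [86.2, 97.8] nm: 6→1 (93.78 nm), 5→1 (94.98 nm), 4→1 (97.25 nm).

3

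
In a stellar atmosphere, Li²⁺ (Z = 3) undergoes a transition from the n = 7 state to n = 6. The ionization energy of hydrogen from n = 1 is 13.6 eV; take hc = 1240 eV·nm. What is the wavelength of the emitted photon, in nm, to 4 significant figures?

For Z = 3 the level energies scale as Z², so the effective Rydberg energy is 13.6 × 9 = 122.4 eV.
ΔE = 122.4 × (1/6² − 1/7²) = 122.4 × 0.007370 = 0.9020 eV.
λ = hc/ΔE = 1240 / 0.9020 = 1375 nm.

1375 nm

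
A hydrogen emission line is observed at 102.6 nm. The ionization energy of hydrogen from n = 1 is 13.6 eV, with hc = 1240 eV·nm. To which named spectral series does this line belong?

Lyman

ΔE = 1240/102.6 = 12.09 eV.
This matches 13.6 × (1/1² − 1/3²), so n_f = 1: the Lyman series.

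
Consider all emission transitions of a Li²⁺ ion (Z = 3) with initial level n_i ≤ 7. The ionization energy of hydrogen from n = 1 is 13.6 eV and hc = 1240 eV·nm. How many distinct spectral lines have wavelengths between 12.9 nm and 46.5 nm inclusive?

3

Enumerate all n_i → n_f pairs with 1 ≤ n_f < n_i ≤ 7 and compute λ = 1240 / [13.6·9·(1/n_f² − 1/n_i²)].
Lines falling in [12.9, 46.5] nm: 2→1 (13.51 nm), 7→2 (44.12 nm), 6→2 (45.59 nm).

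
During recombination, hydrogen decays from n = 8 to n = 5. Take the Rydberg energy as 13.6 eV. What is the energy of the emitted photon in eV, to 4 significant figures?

E_8 = −13.60/64 = −0.2125 eV and E_5 = −13.60/25 = −0.5440 eV.
The photon energy is |E_8 − E_5| = 0.3315 eV.

0.3315 eV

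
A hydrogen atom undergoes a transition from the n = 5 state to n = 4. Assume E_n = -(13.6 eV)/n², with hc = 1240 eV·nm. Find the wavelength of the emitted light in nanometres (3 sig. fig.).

4050 nm

ΔE = 13.60 × (1/4² − 1/5²) = 13.60 × 0.02250 = 0.3060 eV.
λ = hc/ΔE = 1240 / 0.3060 = 4050 nm.
This line belongs to the Brackett series.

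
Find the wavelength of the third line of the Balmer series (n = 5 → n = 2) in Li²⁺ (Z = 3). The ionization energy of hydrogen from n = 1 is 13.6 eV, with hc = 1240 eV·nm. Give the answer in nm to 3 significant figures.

48.2 nm

The Balmer series terminates on n_f = 2; the third line has n_i = 2+3 = 5.
ΔE = 122.4 × (1/2² − 1/5²) = 25.70 eV.
λ = 1240 / 25.70 = 48.2 nm.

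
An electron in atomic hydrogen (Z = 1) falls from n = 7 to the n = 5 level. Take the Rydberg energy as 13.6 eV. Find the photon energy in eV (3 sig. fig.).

E_7 = −13.60/49 = −0.2776 eV and E_5 = −13.60/25 = −0.5440 eV.
The photon energy is |E_7 − E_5| = 0.266 eV.

0.266 eV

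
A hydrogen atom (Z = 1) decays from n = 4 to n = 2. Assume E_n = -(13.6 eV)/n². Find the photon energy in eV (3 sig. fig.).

E_4 = −13.60/16 = −0.8500 eV and E_2 = −13.60/4 = −3.400 eV.
The photon energy is |E_4 − E_2| = 2.55 eV.

2.55 eV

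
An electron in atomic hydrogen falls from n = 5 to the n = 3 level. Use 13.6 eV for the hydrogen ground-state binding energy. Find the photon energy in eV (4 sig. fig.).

0.9671 eV

E_5 = −13.60/25 = −0.5440 eV and E_3 = −13.60/9 = −1.511 eV.
The photon energy is |E_5 − E_3| = 0.9671 eV.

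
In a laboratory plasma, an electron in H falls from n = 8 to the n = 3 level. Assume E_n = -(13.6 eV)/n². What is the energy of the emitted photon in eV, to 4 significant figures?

E_8 = −13.60/64 = −0.2125 eV and E_3 = −13.60/9 = −1.511 eV.
The photon energy is |E_8 − E_3| = 1.299 eV.

1.299 eV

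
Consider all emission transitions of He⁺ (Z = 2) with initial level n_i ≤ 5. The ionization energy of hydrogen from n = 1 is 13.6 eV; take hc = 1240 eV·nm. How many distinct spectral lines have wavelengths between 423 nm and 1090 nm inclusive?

2

Enumerate all n_i → n_f pairs with 1 ≤ n_f < n_i ≤ 5 and compute λ = 1240 / [13.6·4·(1/n_f² − 1/n_i²)].
Lines falling in [423, 1090] nm: 4→3 (468.9 nm), 5→4 (1013 nm).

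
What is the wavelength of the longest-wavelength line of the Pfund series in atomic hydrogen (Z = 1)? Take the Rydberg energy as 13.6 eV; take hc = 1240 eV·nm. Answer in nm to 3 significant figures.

7460 nm

The Pfund series terminates on n_f = 5; the first line has n_i = 5+1 = 6.
ΔE = 13.60 × (1/5² − 1/6²) = 0.1662 eV.
λ = 1240 / 0.1662 = 7460 nm.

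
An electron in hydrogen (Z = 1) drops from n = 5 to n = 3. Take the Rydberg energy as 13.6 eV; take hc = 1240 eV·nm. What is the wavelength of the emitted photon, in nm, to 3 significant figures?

ΔE = 13.60 × (1/3² − 1/5²) = 13.60 × 0.07111 = 0.9671 eV.
λ = hc/ΔE = 1240 / 0.9671 = 1280 nm.
This line belongs to the Paschen series.

1280 nm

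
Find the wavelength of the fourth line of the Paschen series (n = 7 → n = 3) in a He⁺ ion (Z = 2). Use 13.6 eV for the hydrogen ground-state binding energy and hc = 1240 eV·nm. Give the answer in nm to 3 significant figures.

251 nm

The Paschen series terminates on n_f = 3; the fourth line has n_i = 3+4 = 7.
ΔE = 54.40 × (1/3² − 1/7²) = 4.934 eV.
λ = 1240 / 4.934 = 251 nm.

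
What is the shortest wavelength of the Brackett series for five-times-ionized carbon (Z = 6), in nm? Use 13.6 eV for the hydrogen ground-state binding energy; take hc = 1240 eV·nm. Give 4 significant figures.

40.52 nm

The Brackett series has lower level n_f = 4; the series limit corresponds to n_i → ∞.
ΔE_max = 13.6 × 36 / 4² = 30.60 eV.
λ_min = 1240 / 30.60 = 40.52 nm.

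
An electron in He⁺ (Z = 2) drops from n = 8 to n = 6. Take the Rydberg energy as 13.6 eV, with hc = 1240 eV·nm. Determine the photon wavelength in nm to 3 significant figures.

1880 nm

For Z = 2 the level energies scale as Z², so the effective Rydberg energy is 13.6 × 4 = 54.40 eV.
ΔE = 54.40 × (1/6² − 1/8²) = 54.40 × 0.01215 = 0.6611 eV.
λ = hc/ΔE = 1240 / 0.6611 = 1880 nm.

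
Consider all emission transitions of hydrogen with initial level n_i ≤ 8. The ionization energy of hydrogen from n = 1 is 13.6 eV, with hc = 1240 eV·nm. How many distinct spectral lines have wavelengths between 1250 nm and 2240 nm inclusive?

4

Enumerate all n_i → n_f pairs with 1 ≤ n_f < n_i ≤ 8 and compute λ = 1240 / [13.6·1·(1/n_f² − 1/n_i²)].
Lines falling in [1250, 2240] nm: 5→3 (1282 nm), 4→3 (1876 nm), 8→4 (1945 nm), 7→4 (2166 nm).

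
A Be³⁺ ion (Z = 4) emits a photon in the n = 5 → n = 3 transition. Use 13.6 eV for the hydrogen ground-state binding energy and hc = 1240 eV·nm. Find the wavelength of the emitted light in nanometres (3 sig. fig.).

80.1 nm

For Z = 4 the level energies scale as Z², so the effective Rydberg energy is 13.6 × 16 = 217.6 eV.
ΔE = 217.6 × (1/3² − 1/5²) = 217.6 × 0.07111 = 15.47 eV.
λ = hc/ΔE = 1240 / 15.47 = 80.1 nm.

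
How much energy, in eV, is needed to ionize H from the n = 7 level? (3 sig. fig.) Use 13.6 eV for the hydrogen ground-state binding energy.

E_7 = −13.60/49 = −0.278 eV, so ionization (to E = 0) requires 0.278 eV.

0.278 eV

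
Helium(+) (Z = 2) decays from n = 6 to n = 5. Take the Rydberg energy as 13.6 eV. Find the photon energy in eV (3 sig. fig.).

0.665 eV

The Bohr energies scale as Z², so for Z = 2: E_n = −54.40/n² eV.
E_6 = −54.40/36 = −1.511 eV and E_5 = −54.40/25 = −2.176 eV.
The photon energy is |E_6 − E_5| = 0.665 eV.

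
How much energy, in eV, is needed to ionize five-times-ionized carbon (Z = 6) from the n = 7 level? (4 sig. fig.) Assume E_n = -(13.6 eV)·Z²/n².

9.992 eV

E_n = −13.6 Z²/n² = −489.6/n² eV for Z = 6.
E_7 = −489.6/49 = −9.992 eV, so ionization (to E = 0) requires 9.992 eV.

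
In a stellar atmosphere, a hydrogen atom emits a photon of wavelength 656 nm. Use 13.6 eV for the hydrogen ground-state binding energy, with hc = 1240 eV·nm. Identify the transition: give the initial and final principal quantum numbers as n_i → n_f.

n_i = 3, n_f = 2

The photon energy is ΔE = hc/λ = 1240 / 656 = 1.890 eV.
With Z = 1, ΔE = 13.60 × (1/n_f² − 1/n_i²), so 1/n_f² − 1/n_i² = 0.1390.
Trying n_f = 2 gives 1/n_i² = 0.1110, i.e. n_i ≈ 3; this pair matches.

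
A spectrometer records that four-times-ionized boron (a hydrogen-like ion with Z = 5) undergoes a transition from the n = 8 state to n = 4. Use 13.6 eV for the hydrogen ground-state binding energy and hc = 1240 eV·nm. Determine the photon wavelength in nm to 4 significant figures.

77.80 nm

For Z = 5 the level energies scale as Z², so the effective Rydberg energy is 13.6 × 25 = 340.0 eV.
ΔE = 340.0 × (1/4² − 1/8²) = 340.0 × 0.04688 = 15.94 eV.
λ = hc/ΔE = 1240 / 15.94 = 77.80 nm.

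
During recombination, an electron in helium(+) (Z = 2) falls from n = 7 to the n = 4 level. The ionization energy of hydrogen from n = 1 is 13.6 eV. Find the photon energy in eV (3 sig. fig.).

The Bohr energies scale as Z², so for Z = 2: E_n = −54.40/n² eV.
E_7 = −54.40/49 = −1.110 eV and E_4 = −54.40/16 = −3.400 eV.
The photon energy is |E_7 − E_4| = 2.29 eV.

2.29 eV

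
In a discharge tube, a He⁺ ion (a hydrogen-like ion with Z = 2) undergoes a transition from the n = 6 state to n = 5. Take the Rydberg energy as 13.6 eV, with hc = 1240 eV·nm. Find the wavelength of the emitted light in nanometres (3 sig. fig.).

1860 nm

For Z = 2 the level energies scale as Z², so the effective Rydberg energy is 13.6 × 4 = 54.40 eV.
ΔE = 54.40 × (1/5² − 1/6²) = 54.40 × 0.01222 = 0.6649 eV.
λ = hc/ΔE = 1240 / 0.6649 = 1860 nm.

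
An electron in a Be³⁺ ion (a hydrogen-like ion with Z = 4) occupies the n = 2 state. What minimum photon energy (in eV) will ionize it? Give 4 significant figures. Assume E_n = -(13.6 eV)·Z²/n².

E_n = −13.6 Z²/n² = −217.6/n² eV for Z = 4.
E_2 = −217.6/4 = −54.40 eV, so ionization (to E = 0) requires 54.40 eV.

54.40 eV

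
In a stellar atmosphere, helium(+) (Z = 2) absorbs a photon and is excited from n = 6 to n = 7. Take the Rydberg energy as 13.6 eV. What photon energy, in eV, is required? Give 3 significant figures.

The Bohr energies scale as Z², so for Z = 2: E_n = −54.40/n² eV.
E_7 = −54.40/49 = −1.110 eV and E_6 = −54.40/36 = −1.511 eV.
The photon energy is |E_7 − E_6| = 0.401 eV.

0.401 eV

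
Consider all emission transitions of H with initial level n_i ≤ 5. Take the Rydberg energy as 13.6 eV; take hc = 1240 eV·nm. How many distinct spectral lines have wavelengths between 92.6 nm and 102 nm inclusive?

Enumerate all n_i → n_f pairs with 1 ≤ n_f < n_i ≤ 5 and compute λ = 1240 / [13.6·1·(1/n_f² − 1/n_i²)].
Lines falling in [92.6, 102] nm: 5→1 (94.98 nm), 4→1 (97.25 nm).

2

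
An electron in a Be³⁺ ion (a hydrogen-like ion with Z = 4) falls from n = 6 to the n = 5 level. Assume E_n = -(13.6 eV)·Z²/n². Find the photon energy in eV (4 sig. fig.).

The Bohr energies scale as Z², so for Z = 4: E_n = −217.6/n² eV.
E_6 = −217.6/36 = −6.044 eV and E_5 = −217.6/25 = −8.704 eV.
The photon energy is |E_6 − E_5| = 2.660 eV.

2.660 eV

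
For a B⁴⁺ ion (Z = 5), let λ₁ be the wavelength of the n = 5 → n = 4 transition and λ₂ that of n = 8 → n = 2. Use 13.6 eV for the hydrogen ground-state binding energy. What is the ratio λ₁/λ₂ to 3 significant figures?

λ ∝ 1/ΔE ∝ 1/(1/n_f² − 1/n_i²), and the Z² and hc factors cancel in the ratio.
λ₁/λ₂ = (1/2² − 1/8²)/(1/4² − 1/5²) = 0.2344/0.02250 = 10.4.

10.4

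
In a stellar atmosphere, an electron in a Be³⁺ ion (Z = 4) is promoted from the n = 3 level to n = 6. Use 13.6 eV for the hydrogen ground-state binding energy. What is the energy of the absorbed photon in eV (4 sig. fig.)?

18.13 eV

The Bohr energies scale as Z², so for Z = 4: E_n = −217.6/n² eV.
E_6 = −217.6/36 = −6.044 eV and E_3 = −217.6/9 = −24.18 eV.
The photon energy is |E_6 − E_3| = 18.13 eV.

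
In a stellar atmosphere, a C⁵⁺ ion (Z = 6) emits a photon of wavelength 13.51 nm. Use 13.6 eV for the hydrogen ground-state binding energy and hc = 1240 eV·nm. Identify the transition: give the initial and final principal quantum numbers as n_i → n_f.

n_i = 4, n_f = 2

The photon energy is ΔE = hc/λ = 1240 / 13.51 = 91.78 eV.
With Z = 6, ΔE = 489.6 × (1/n_f² − 1/n_i²), so 1/n_f² − 1/n_i² = 0.1875.
Trying n_f = 2 gives 1/n_i² = 0.06253, i.e. n_i ≈ 4; this pair matches.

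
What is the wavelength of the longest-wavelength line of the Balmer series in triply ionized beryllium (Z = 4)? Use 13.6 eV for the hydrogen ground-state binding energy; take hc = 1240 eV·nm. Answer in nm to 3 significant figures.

41.0 nm

The Balmer series terminates on n_f = 2; the first line has n_i = 2+1 = 3.
ΔE = 217.6 × (1/2² − 1/3²) = 30.22 eV.
λ = 1240 / 30.22 = 41.0 nm.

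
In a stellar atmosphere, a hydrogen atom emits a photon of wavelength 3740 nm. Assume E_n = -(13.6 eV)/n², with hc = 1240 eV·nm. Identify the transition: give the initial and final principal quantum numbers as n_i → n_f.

n_i = 8, n_f = 5

The photon energy is ΔE = hc/λ = 1240 / 3740 = 0.3316 eV.
With Z = 1, ΔE = 13.60 × (1/n_f² − 1/n_i²), so 1/n_f² − 1/n_i² = 0.02438.
Trying n_f = 5 gives 1/n_i² = 0.01562, i.e. n_i ≈ 8; this pair matches.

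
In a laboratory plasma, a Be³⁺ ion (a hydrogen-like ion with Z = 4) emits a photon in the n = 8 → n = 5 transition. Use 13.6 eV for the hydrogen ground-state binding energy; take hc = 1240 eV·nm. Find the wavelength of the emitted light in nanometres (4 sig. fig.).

For Z = 4 the level energies scale as Z², so the effective Rydberg energy is 13.6 × 16 = 217.6 eV.
ΔE = 217.6 × (1/5² − 1/8²) = 217.6 × 0.02438 = 5.304 eV.
λ = hc/ΔE = 1240 / 5.304 = 233.8 nm.

233.8 nm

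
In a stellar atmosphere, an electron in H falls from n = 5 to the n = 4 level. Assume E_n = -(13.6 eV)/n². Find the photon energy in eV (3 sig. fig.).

0.306 eV

E_5 = −13.60/25 = −0.5440 eV and E_4 = −13.60/16 = −0.8500 eV.
The photon energy is |E_5 − E_4| = 0.306 eV.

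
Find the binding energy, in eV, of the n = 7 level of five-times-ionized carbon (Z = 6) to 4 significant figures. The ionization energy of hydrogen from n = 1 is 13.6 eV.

9.992 eV

E_n = −13.6 Z²/n² = −489.6/n² eV for Z = 6.
E_7 = −489.6/49 = −9.992 eV, so ionization (to E = 0) requires 9.992 eV.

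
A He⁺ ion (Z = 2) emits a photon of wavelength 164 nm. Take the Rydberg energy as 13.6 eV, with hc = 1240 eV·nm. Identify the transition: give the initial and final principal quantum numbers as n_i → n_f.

The photon energy is ΔE = hc/λ = 1240 / 164 = 7.561 eV.
With Z = 2, ΔE = 54.40 × (1/n_f² − 1/n_i²), so 1/n_f² − 1/n_i² = 0.1390.
Trying n_f = 2 gives 1/n_i² = 0.1110, i.e. n_i ≈ 3; this pair matches.

n_i = 3, n_f = 2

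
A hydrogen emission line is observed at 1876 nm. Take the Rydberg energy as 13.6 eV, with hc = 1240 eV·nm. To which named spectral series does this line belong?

ΔE = 1240/1876 = 0.6610 eV.
This matches 13.6 × (1/3² − 1/4²), so n_f = 3: the Paschen series.

Paschen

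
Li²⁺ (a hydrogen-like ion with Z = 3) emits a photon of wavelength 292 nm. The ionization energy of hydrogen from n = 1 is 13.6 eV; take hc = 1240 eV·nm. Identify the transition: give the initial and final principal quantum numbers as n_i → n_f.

The photon energy is ΔE = hc/λ = 1240 / 292 = 4.247 eV.
With Z = 3, ΔE = 122.4 × (1/n_f² − 1/n_i²), so 1/n_f² − 1/n_i² = 0.03469.
Trying n_f = 4 gives 1/n_i² = 0.02781, i.e. n_i ≈ 6; this pair matches.

n_i = 6, n_f = 4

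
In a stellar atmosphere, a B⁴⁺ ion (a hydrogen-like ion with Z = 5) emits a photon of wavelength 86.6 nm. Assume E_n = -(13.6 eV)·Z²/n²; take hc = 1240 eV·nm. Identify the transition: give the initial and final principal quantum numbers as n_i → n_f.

The photon energy is ΔE = hc/λ = 1240 / 86.6 = 14.32 eV.
With Z = 5, ΔE = 340.0 × (1/n_f² − 1/n_i²), so 1/n_f² − 1/n_i² = 0.04211.
Trying n_f = 4 gives 1/n_i² = 0.02039, i.e. n_i ≈ 7; this pair matches.

n_i = 7, n_f = 4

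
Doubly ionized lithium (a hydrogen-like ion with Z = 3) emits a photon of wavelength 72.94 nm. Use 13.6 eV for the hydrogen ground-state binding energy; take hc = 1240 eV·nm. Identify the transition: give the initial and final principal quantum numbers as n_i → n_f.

The photon energy is ΔE = hc/λ = 1240 / 72.94 = 17.00 eV.
With Z = 3, ΔE = 122.4 × (1/n_f² − 1/n_i²), so 1/n_f² − 1/n_i² = 0.1389.
Trying n_f = 2 gives 1/n_i² = 0.1111, i.e. n_i ≈ 3; this pair matches.

n_i = 3, n_f = 2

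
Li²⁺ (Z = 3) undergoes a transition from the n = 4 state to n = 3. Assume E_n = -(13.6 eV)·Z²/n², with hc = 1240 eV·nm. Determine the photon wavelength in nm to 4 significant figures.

208.4 nm

For Z = 3 the level energies scale as Z², so the effective Rydberg energy is 13.6 × 9 = 122.4 eV.
ΔE = 122.4 × (1/3² − 1/4²) = 122.4 × 0.04861 = 5.950 eV.
λ = hc/ΔE = 1240 / 5.950 = 208.4 nm.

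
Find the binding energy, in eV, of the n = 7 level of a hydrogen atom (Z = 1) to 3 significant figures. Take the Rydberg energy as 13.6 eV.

E_7 = −13.60/49 = −0.278 eV, so ionization (to E = 0) requires 0.278 eV.

0.278 eV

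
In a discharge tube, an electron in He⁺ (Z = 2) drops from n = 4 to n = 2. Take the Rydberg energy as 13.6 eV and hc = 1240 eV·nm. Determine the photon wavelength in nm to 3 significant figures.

122 nm

For Z = 2 the level energies scale as Z², so the effective Rydberg energy is 13.6 × 4 = 54.40 eV.
ΔE = 54.40 × (1/2² − 1/4²) = 54.40 × 0.1875 = 10.20 eV.
λ = hc/ΔE = 1240 / 10.20 = 122 nm.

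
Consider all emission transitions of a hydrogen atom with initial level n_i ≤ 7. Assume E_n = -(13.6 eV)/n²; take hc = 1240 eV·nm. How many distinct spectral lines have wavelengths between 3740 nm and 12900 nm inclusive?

4

Enumerate all n_i → n_f pairs with 1 ≤ n_f < n_i ≤ 7 and compute λ = 1240 / [13.6·1·(1/n_f² − 1/n_i²)].
Lines falling in [3740, 12900] nm: 5→4 (4052 nm), 7→5 (4654 nm), 6→5 (7460 nm), 7→6 (12370 nm).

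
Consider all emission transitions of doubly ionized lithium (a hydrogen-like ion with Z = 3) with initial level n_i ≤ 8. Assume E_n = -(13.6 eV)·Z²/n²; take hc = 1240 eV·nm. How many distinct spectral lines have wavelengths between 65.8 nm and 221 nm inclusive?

Enumerate all n_i → n_f pairs with 1 ≤ n_f < n_i ≤ 8 and compute λ = 1240 / [13.6·9·(1/n_f² − 1/n_i²)].
Lines falling in [65.8, 221] nm: 3→2 (72.94 nm), 8→3 (106.1 nm), 7→3 (111.7 nm), 6→3 (121.6 nm), 5→3 (142.5 nm), 4→3 (208.4 nm), 8→4 (216.1 nm).

7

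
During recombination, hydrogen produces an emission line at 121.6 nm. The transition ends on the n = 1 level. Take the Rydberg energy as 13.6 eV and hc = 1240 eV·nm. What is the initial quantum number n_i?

The photon energy is ΔE = hc/λ = 1240 / 121.6 = 10.20 eV.
With Z = 1, ΔE = 13.60 × (1/n_f² − 1/n_i²), so 1/n_f² − 1/n_i² = 0.7498.
With n_f = 1: 1/n_i² = 1/1 − 0.7498 = 0.2502, so n_i ≈ 2.00.

n_i = 2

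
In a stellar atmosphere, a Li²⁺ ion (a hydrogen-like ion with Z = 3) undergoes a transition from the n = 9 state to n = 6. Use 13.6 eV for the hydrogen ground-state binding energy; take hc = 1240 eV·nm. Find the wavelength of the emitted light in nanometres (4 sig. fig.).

For Z = 3 the level energies scale as Z², so the effective Rydberg energy is 13.6 × 9 = 122.4 eV.
ΔE = 122.4 × (1/6² − 1/9²) = 122.4 × 0.01543 = 1.889 eV.
λ = hc/ΔE = 1240 / 1.889 = 656.5 nm.

656.5 nm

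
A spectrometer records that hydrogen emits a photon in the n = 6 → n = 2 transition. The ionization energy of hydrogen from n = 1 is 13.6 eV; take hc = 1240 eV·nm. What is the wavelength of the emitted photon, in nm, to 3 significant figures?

410 nm

ΔE = 13.60 × (1/2² − 1/6²) = 13.60 × 0.2222 = 3.022 eV.
λ = hc/ΔE = 1240 / 3.022 = 410 nm.
This line belongs to the Balmer series.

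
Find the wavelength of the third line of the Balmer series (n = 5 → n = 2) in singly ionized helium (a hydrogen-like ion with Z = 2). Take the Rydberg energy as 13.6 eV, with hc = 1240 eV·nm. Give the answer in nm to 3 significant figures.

The Balmer series terminates on n_f = 2; the third line has n_i = 2+3 = 5.
ΔE = 54.40 × (1/2² − 1/5²) = 11.42 eV.
λ = 1240 / 11.42 = 109 nm.

109 nm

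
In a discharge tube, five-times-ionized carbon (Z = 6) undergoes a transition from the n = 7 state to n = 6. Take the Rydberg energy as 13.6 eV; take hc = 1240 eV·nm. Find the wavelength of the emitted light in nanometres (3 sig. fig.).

344 nm

For Z = 6 the level energies scale as Z², so the effective Rydberg energy is 13.6 × 36 = 489.6 eV.
ΔE = 489.6 × (1/6² − 1/7²) = 489.6 × 0.007370 = 3.608 eV.
λ = hc/ΔE = 1240 / 3.608 = 344 nm.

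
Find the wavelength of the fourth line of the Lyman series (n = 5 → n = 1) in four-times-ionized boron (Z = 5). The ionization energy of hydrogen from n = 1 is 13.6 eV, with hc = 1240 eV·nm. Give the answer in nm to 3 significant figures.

The Lyman series terminates on n_f = 1; the fourth line has n_i = 1+4 = 5.
ΔE = 340.0 × (1/1² − 1/5²) = 326.4 eV.
λ = 1240 / 326.4 = 3.80 nm.

3.80 nm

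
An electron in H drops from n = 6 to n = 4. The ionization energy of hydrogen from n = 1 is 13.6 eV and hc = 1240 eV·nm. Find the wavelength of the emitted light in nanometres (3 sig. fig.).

ΔE = 13.60 × (1/4² − 1/6²) = 13.60 × 0.03472 = 0.4722 eV.
λ = hc/ΔE = 1240 / 0.4722 = 2630 nm.
This line belongs to the Brackett series.

2630 nm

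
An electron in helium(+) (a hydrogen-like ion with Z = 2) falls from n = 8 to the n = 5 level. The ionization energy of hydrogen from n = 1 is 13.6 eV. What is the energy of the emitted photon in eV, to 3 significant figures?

1.33 eV

The Bohr energies scale as Z², so for Z = 2: E_n = −54.40/n² eV.
E_8 = −54.40/64 = −0.8500 eV and E_5 = −54.40/25 = −2.176 eV.
The photon energy is |E_8 − E_5| = 1.33 eV.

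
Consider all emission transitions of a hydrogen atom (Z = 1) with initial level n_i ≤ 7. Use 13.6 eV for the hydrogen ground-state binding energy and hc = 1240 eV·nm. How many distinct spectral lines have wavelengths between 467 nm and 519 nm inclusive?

Enumerate all n_i → n_f pairs with 1 ≤ n_f < n_i ≤ 7 and compute λ = 1240 / [13.6·1·(1/n_f² − 1/n_i²)].
Lines falling in [467, 519] nm: 4→2 (486.3 nm).

1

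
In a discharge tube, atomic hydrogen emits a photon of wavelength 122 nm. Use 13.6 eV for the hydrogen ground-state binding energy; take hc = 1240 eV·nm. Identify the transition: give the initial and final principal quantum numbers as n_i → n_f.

n_i = 2, n_f = 1

The photon energy is ΔE = hc/λ = 1240 / 122 = 10.16 eV.
With Z = 1, ΔE = 13.60 × (1/n_f² − 1/n_i²), so 1/n_f² − 1/n_i² = 0.7473.
Trying n_f = 1 gives 1/n_i² = 0.2527, i.e. n_i ≈ 2; this pair matches.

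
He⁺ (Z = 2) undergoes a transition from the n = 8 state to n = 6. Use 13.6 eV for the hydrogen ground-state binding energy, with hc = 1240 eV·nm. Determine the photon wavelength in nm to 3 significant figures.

For Z = 2 the level energies scale as Z², so the effective Rydberg energy is 13.6 × 4 = 54.40 eV.
ΔE = 54.40 × (1/6² − 1/8²) = 54.40 × 0.01215 = 0.6611 eV.
λ = hc/ΔE = 1240 / 0.6611 = 1880 nm.

1880 nm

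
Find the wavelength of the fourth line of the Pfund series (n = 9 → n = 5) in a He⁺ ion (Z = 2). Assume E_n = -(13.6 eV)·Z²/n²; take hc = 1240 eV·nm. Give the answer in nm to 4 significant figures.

824.3 nm

The Pfund series terminates on n_f = 5; the fourth line has n_i = 5+4 = 9.
ΔE = 54.40 × (1/5² − 1/9²) = 1.504 eV.
λ = 1240 / 1.504 = 824.3 nm.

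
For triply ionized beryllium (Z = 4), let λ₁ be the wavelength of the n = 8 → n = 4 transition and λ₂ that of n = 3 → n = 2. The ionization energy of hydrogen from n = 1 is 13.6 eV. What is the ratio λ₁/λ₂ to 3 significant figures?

λ ∝ 1/ΔE ∝ 1/(1/n_f² − 1/n_i²), and the Z² and hc factors cancel in the ratio.
λ₁/λ₂ = (1/2² − 1/3²)/(1/4² − 1/8²) = 0.1389/0.04688 = 2.96.

2.96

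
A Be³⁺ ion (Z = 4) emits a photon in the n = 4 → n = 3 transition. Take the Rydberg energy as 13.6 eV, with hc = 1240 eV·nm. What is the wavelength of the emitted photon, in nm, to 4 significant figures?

For Z = 4 the level energies scale as Z², so the effective Rydberg energy is 13.6 × 16 = 217.6 eV.
ΔE = 217.6 × (1/3² − 1/4²) = 217.6 × 0.04861 = 10.58 eV.
λ = hc/ΔE = 1240 / 10.58 = 117.2 nm.

117.2 nm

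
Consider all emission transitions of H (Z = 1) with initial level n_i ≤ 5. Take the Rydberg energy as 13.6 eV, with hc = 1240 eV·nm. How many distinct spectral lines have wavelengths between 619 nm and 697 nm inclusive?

1

Enumerate all n_i → n_f pairs with 1 ≤ n_f < n_i ≤ 5 and compute λ = 1240 / [13.6·1·(1/n_f² − 1/n_i²)].
Lines falling in [619, 697] nm: 3→2 (656.5 nm).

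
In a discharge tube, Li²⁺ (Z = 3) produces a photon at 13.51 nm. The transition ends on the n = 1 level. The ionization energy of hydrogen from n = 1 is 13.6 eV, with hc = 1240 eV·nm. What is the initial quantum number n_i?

n_i = 2

The photon energy is ΔE = hc/λ = 1240 / 13.51 = 91.78 eV.
With Z = 3, ΔE = 122.4 × (1/n_f² − 1/n_i²), so 1/n_f² − 1/n_i² = 0.7499.
With n_f = 1: 1/n_i² = 1/1 − 0.7499 = 0.2501, so n_i ≈ 2.00.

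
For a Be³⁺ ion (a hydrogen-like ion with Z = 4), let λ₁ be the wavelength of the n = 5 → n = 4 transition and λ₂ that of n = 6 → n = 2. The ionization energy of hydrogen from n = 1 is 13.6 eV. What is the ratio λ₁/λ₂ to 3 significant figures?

λ ∝ 1/ΔE ∝ 1/(1/n_f² − 1/n_i²), and the Z² and hc factors cancel in the ratio.
λ₁/λ₂ = (1/2² − 1/6²)/(1/4² − 1/5²) = 0.2222/0.02250 = 9.88.

9.88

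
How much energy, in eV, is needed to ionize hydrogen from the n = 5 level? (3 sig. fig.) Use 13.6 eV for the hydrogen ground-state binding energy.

E_5 = −13.60/25 = −0.544 eV, so ionization (to E = 0) requires 0.544 eV.

0.544 eV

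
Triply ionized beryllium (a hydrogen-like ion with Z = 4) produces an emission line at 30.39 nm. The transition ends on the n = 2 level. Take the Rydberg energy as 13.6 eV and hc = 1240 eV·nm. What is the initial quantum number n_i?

The photon energy is ΔE = hc/λ = 1240 / 30.39 = 40.80 eV.
With Z = 4, ΔE = 217.6 × (1/n_f² − 1/n_i²), so 1/n_f² − 1/n_i² = 0.1875.
With n_f = 2: 1/n_i² = 1/4 − 0.1875 = 0.06249, so n_i ≈ 4.00.

n_i = 4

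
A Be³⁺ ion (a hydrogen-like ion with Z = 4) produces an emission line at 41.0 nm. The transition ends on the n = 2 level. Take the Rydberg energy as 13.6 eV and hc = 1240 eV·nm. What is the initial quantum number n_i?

The photon energy is ΔE = hc/λ = 1240 / 41.0 = 30.24 eV.
With Z = 4, ΔE = 217.6 × (1/n_f² − 1/n_i²), so 1/n_f² − 1/n_i² = 0.1390.
With n_f = 2: 1/n_i² = 1/4 − 0.1390 = 0.1110, so n_i ≈ 3.00.

n_i = 3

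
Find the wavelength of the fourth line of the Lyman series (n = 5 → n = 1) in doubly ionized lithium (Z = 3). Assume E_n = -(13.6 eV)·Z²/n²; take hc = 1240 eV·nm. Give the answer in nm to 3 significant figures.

The Lyman series terminates on n_f = 1; the fourth line has n_i = 1+4 = 5.
ΔE = 122.4 × (1/1² − 1/5²) = 117.5 eV.
λ = 1240 / 117.5 = 10.6 nm.

10.6 nm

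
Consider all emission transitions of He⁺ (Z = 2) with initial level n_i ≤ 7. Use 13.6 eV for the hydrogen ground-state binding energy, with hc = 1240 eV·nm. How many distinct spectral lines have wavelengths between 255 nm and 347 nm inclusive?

Enumerate all n_i → n_f pairs with 1 ≤ n_f < n_i ≤ 7 and compute λ = 1240 / [13.6·4·(1/n_f² − 1/n_i²)].
Lines falling in [255, 347] nm: 6→3 (273.5 nm), 5→3 (320.5 nm).

2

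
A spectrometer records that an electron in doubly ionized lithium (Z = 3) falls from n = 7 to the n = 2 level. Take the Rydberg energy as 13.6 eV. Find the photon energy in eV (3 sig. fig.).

28.1 eV

The Bohr energies scale as Z², so for Z = 3: E_n = −122.4/n² eV.
E_7 = −122.4/49 = −2.498 eV and E_2 = −122.4/4 = −30.60 eV.
The photon energy is |E_7 − E_2| = 28.1 eV.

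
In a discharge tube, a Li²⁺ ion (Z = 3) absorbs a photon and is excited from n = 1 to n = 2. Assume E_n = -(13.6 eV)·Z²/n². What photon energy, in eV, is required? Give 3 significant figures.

The Bohr energies scale as Z², so for Z = 3: E_n = −122.4/n² eV.
E_2 = −122.4/4 = −30.60 eV and E_1 = −122.4/1 = −122.4 eV.
The photon energy is |E_2 − E_1| = 91.8 eV.

91.8 eV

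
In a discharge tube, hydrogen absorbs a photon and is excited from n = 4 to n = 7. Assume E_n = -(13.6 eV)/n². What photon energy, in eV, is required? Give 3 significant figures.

E_7 = −13.60/49 = −0.2776 eV and E_4 = −13.60/16 = −0.8500 eV.
The photon energy is |E_7 − E_4| = 0.572 eV.

0.572 eV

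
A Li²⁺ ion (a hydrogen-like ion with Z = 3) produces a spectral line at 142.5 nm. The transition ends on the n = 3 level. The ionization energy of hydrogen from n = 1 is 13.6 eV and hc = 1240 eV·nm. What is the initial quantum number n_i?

n_i = 5

The photon energy is ΔE = hc/λ = 1240 / 142.5 = 8.702 eV.
With Z = 3, ΔE = 122.4 × (1/n_f² − 1/n_i²), so 1/n_f² − 1/n_i² = 0.07109.
With n_f = 3: 1/n_i² = 1/9 − 0.07109 = 0.04002, so n_i ≈ 5.00.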